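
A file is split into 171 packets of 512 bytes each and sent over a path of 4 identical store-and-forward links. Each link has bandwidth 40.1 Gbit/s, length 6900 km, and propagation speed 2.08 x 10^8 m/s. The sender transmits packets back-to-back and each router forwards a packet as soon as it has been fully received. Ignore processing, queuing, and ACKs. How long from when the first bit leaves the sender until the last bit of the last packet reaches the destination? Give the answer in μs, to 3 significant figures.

133000 μs

Per-hop transmission t_tx = L/R = 4096/40100000000 = 0.102145 μs.
Per-hop propagation t_prop = 6900000/208000000 = 33173.1 μs.
Pipeline fill: first packet needs 4·t_tx to clear all hops; remaining 170 packets each add one t_tx.
Total = (4+171-1)·t_tx + 4·t_prop = 174·0.102145 + 4·33173.1 = 133000 μs.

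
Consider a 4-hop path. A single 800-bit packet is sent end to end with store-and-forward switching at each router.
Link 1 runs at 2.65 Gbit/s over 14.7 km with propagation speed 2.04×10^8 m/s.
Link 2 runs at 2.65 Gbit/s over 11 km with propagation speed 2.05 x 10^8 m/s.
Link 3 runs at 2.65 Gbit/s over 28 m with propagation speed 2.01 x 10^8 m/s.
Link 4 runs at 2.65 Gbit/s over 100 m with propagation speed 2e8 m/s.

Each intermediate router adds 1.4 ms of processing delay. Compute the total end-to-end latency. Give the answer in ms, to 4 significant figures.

4.328 ms

Transmission delay per hop = L/R = 800/2650000000 = 0.000301887 ms; 4 hops → 0.00120755 ms.
Propagation delays (d/s per hop): 0.0720588, 0.0536585, 0.000139303, 0.0005 ms; sum = 0.126357 ms.
Processing at 3 router(s): 3 × 1.4 ms = 4.2 ms.
End-to-end = 4.328 ms.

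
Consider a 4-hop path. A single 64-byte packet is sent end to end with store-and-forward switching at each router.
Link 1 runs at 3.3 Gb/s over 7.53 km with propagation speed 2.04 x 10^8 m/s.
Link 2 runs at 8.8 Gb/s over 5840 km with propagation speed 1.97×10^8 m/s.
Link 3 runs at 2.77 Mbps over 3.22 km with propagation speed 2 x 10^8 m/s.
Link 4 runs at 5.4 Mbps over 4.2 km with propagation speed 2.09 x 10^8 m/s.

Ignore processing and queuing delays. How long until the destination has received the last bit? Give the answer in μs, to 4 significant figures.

L = 64 × 8 = 512 bits.
Transmission delays (L/R per hop): 0.155152, 0.0581818, 184.838, 94.8148 μs; sum = 279.866 μs.
Propagation delays (d/s per hop): 36.9118, 29644.7, 16.1, 20.0957 μs; sum = 29717.8 μs.
End-to-end = 30000 μs.

30000 μs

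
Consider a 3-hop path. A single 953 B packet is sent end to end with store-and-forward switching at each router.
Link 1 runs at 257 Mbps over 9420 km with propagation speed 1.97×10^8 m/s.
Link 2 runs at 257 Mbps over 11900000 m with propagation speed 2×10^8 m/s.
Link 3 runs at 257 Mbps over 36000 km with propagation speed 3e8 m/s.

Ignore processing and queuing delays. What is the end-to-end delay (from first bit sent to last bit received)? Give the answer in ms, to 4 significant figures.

L = 953 × 8 = 7624 bits.
Transmission delay per hop = L/R = 7624/257000000 = 0.0296654 ms; 3 hops → 0.0889961 ms.
Propagation delays (d/s per hop): 47.8173, 59.5, 120 ms; sum = 227.317 ms.
End-to-end = 227.4 ms.

227.4 ms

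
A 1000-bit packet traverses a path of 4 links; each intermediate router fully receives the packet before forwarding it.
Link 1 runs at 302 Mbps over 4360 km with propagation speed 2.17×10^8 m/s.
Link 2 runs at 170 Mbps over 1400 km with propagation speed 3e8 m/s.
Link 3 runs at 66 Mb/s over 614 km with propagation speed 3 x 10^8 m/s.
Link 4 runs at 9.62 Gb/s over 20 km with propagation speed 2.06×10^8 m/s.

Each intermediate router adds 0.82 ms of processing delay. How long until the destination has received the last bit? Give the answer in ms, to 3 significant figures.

Transmission delays (L/R per hop): 0.00331126, 0.00588235, 0.0151515, 0.00010395 ms; sum = 0.0244491 ms.
Propagation delays (d/s per hop): 20.0922, 4.66667, 2.04667, 0.0970874 ms; sum = 26.9026 ms.
Processing at 3 router(s): 3 × 0.82 ms = 2.46 ms.
End-to-end = 29.4 ms.

29.4 ms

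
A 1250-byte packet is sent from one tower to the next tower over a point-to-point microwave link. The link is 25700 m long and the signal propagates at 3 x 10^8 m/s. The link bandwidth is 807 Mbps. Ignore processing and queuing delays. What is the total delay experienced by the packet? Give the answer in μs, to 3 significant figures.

L = 1250 × 8 = 10000 bits.
Transmission delay = L/R = 10000 / 807000000 = 12.3916 μs.
Propagation delay = d/s = 25700 m / 300000000 m/s = 85.6667 μs.
Total = 98.1 μs.

98.1 μs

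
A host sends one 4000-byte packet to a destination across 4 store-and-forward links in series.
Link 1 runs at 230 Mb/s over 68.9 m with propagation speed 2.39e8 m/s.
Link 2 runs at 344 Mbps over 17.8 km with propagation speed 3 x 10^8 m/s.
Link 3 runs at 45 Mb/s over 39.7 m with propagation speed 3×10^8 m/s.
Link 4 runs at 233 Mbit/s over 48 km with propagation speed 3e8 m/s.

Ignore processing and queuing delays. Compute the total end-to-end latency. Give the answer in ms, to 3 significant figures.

L = 4000 × 8 = 32000 bits.
Transmission delays (L/R per hop): 0.13913, 0.0930233, 0.711111, 0.137339 ms; sum = 1.0806 ms.
Propagation delays (d/s per hop): 0.000288285, 0.0593333, 0.000132333, 0.16 ms; sum = 0.219754 ms.
End-to-end = 1.30 ms.

1.30 ms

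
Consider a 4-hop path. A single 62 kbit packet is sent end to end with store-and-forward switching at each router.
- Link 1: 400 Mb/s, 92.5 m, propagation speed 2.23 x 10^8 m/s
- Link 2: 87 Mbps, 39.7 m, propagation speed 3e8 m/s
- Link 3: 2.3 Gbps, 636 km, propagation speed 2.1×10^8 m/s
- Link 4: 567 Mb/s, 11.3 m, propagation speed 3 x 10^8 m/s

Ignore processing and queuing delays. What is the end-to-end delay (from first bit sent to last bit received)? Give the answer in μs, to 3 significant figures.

L = 62000 bits.
Transmission delays (L/R per hop): 155, 712.644, 26.9565, 109.347 μs; sum = 1003.95 μs.
Propagation delays (d/s per hop): 0.414798, 0.132333, 3028.57, 0.0376667 μs; sum = 3029.16 μs.
End-to-end = 4030 μs.

4030 μs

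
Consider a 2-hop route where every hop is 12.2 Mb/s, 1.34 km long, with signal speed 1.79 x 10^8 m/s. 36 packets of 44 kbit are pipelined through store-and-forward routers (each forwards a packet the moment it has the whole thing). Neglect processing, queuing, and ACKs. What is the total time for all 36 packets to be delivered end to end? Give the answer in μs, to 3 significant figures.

133000 μs

Per-hop transmission t_tx = L/R = 44000/12200000 = 3606.56 μs.
Per-hop propagation t_prop = 1340/179000000 = 7.48603 μs.
Pipeline fill: first packet needs 2·t_tx to clear all hops; remaining 35 packets each add one t_tx.
Total = (2+36-1)·t_tx + 2·t_prop = 37·3606.56 + 2·7.48603 = 133000 μs.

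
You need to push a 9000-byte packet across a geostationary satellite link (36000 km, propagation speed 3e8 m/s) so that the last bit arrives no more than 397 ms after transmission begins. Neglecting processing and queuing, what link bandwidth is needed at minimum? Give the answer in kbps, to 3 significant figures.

L = 72000 bits.
Propagation delay = 36000000 / 300000000 = 120 ms.
Transmission budget = 397 − 120 = 277 ms.
R ≥ L / t_tx = 72000 bits / 0.277 s = 260 kbps.

260 kbps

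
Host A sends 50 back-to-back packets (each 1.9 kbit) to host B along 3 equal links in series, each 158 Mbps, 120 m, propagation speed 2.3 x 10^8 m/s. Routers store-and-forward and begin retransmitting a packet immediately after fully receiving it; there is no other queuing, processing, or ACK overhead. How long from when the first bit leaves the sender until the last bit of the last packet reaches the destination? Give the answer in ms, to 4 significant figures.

Per-hop transmission t_tx = L/R = 1900/158000000 = 0.0120253 ms.
Per-hop propagation t_prop = 120/2.3e+08 = 0.000521739 ms.
Pipeline fill: first packet needs 3·t_tx to clear all hops; remaining 49 packets each add one t_tx.
Total = (3+50-1)·t_tx + 3·t_prop = 52·0.0120253 + 3·0.000521739 = 0.6269 ms.

0.6269 ms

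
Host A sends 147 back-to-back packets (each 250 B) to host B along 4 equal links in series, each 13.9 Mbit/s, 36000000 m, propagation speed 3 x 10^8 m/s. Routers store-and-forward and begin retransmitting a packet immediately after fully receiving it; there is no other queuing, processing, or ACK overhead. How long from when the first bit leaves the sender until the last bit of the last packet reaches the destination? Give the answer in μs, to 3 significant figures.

502000 μs

Per-hop transmission t_tx = L/R = 2000/13900000 = 143.885 μs.
Per-hop propagation t_prop = 36000000/300000000 = 120000 μs.
Pipeline fill: first packet needs 4·t_tx to clear all hops; remaining 146 packets each add one t_tx.
Total = (4+147-1)·t_tx + 4·t_prop = 150·143.885 + 4·120000 = 502000 μs.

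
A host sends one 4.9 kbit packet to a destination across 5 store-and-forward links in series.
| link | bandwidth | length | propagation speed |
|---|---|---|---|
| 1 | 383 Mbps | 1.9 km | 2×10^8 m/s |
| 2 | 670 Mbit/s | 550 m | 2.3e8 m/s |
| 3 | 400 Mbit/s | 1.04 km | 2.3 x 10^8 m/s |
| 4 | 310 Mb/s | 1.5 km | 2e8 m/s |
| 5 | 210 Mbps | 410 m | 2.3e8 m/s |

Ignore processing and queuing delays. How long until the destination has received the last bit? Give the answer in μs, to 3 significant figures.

97.2 μs

L = 4900 bits.
Transmission delays (L/R per hop): 12.7937, 7.31343, 12.25, 15.8065, 23.3333 μs; sum = 71.497 μs.
Propagation delays (d/s per hop): 9.5, 2.3913, 4.52174, 7.5, 1.78261 μs; sum = 25.6957 μs.
End-to-end = 97.2 μs.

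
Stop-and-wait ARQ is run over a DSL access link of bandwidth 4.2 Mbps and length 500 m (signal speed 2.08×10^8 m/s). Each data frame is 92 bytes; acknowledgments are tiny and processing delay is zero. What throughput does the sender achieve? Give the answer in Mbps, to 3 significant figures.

t_tx = L/R = 736/4200000 = 0.000175238 s.
t_prop = 500/208000000 = 2.40385e-06 s; RTT = 4.80769e-06 s.
Cycle = t_tx + RTT = 0.000180046 s.
Throughput = L / cycle = 736 / 0.000180046 = 4.09 Mbps.

4.09 Mbps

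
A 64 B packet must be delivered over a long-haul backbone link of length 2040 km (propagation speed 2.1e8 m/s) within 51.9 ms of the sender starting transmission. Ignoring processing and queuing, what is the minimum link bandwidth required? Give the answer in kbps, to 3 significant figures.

12.1 kbps

L = 512 bits.
Propagation delay = 2040000 / 210000000 = 9.71429 ms.
Transmission budget = 51.9 − 9.71429 = 42.1857 ms.
R ≥ L / t_tx = 512 bits / 0.0421857 s = 12.1 kbps.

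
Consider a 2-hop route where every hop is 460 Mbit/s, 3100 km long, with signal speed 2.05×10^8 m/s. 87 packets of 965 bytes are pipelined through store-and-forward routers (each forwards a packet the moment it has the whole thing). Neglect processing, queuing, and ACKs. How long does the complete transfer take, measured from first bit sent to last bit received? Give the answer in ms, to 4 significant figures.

31.72 ms

Per-hop transmission t_tx = L/R = 7720/460000000 = 0.0167826 ms.
Per-hop propagation t_prop = 3100000/2.05e+08 = 15.122 ms.
Pipeline fill: first packet needs 2·t_tx to clear all hops; remaining 86 packets each add one t_tx.
Total = (2+87-1)·t_tx + 2·t_prop = 88·0.0167826 + 2·15.122 = 31.72 ms.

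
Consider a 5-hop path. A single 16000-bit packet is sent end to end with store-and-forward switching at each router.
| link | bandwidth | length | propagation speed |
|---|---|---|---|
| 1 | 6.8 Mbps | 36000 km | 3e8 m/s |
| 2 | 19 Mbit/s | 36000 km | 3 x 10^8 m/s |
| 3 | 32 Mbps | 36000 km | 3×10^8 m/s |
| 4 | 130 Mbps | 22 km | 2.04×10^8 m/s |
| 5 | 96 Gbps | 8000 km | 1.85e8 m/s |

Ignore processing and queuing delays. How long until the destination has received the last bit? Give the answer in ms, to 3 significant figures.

407 ms

Transmission delays (L/R per hop): 2.35294, 0.842105, 0.5, 0.123077, 0.000166667 ms; sum = 3.81829 ms.
Propagation delays (d/s per hop): 120, 120, 120, 0.107843, 43.2432 ms; sum = 403.351 ms.
End-to-end = 407 ms.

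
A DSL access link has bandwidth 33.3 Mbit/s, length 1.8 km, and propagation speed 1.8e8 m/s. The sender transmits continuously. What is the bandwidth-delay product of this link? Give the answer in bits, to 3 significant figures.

Propagation delay = 1800 / 180000000 = 1e-05 s.
BDP = R × t_prop = 3.33e+07 × 1e-05 = 333 bits.

333 bits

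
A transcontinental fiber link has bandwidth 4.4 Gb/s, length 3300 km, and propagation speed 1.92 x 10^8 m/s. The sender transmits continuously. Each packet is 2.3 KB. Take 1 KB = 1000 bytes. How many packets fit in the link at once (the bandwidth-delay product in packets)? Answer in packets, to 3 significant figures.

4110 packets

Propagation delay = 3300000 / 192000000 = 0.0171875 s.
BDP = R × t_prop = 4400000000 × 0.0171875 = 75625000 bits.
In packets of 18400 bits: 4110 packets.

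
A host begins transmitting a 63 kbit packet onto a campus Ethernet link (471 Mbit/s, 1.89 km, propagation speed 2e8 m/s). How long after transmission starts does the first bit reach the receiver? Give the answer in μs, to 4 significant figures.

9.450 μs

First bit experiences only propagation delay: d/s = 1890/200000000 = 9.450 μs.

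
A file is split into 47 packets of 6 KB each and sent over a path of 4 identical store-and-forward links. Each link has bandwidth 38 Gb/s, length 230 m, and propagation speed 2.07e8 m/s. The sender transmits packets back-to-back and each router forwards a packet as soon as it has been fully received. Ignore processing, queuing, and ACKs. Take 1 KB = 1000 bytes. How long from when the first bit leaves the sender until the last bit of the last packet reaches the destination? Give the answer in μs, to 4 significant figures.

67.60 μs

Per-hop transmission t_tx = L/R = 48000/38000000000 = 1.26316 μs.
Per-hop propagation t_prop = 230/2.07e+08 = 1.11111 μs.
Pipeline fill: first packet needs 4·t_tx to clear all hops; remaining 46 packets each add one t_tx.
Total = (4+47-1)·t_tx + 4·t_prop = 50·1.26316 + 4·1.11111 = 67.60 μs.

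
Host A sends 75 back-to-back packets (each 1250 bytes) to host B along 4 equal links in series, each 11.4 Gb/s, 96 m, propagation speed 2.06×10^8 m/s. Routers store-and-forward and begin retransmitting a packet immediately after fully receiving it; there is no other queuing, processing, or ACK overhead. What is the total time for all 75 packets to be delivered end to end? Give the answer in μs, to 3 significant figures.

Per-hop transmission t_tx = L/R = 10000/11400000000 = 0.877193 μs.
Per-hop propagation t_prop = 96/206000000 = 0.466019 μs.
Pipeline fill: first packet needs 4·t_tx to clear all hops; remaining 74 packets each add one t_tx.
Total = (4+75-1)·t_tx + 4·t_prop = 78·0.877193 + 4·0.466019 = 70.3 μs.

70.3 μs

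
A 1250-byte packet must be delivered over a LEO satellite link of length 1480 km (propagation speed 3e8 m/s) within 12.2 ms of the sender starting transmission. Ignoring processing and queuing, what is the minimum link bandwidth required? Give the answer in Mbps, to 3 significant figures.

L = 10000 bits.
Propagation delay = 1480000 / 300000000 = 4.93333 ms.
Transmission budget = 12.2 − 4.93333 = 7.26667 ms.
R ≥ L / t_tx = 10000 bits / 0.00726667 s = 1.38 Mbps.

1.38 Mbps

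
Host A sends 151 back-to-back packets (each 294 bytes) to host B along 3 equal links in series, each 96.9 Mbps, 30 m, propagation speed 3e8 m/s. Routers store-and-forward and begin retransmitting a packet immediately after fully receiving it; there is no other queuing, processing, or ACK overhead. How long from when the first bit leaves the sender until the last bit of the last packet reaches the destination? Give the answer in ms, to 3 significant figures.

3.71 ms

Per-hop transmission t_tx = L/R = 2352/96900000 = 0.0242724 ms.
Per-hop propagation t_prop = 30/300000000 = 0.0001 ms.
Pipeline fill: first packet needs 3·t_tx to clear all hops; remaining 150 packets each add one t_tx.
Total = (3+151-1)·t_tx + 3·t_prop = 153·0.0242724 + 3·0.0001 = 3.71 ms.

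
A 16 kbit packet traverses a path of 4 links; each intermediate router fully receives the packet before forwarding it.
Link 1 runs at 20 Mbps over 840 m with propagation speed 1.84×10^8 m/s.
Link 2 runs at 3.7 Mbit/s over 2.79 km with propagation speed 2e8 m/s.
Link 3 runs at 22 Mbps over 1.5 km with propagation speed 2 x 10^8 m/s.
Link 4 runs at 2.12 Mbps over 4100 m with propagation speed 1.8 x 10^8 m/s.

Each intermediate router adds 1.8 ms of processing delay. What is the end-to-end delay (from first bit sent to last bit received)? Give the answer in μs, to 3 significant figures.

18800 μs

L = 16000 bits.
Transmission delays (L/R per hop): 800, 4324.32, 727.273, 7547.17 μs; sum = 13398.8 μs.
Propagation delays (d/s per hop): 4.56522, 13.95, 7.5, 22.7778 μs; sum = 48.793 μs.
Processing at 3 router(s): 3 × 1.8 ms = 5400 μs.
End-to-end = 18800 μs.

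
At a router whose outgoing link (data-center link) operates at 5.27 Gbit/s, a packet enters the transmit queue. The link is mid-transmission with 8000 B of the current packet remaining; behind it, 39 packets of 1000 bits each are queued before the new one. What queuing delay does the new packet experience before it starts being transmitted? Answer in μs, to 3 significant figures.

Each queued packet: L/R = 1000/5270000000 = 0.189753 μs.
39 queued → 7.40038 μs.
Plus remaining 64000 bits of current packet: 12.1442 μs.
Queuing delay = 19.5 μs.

19.5 μs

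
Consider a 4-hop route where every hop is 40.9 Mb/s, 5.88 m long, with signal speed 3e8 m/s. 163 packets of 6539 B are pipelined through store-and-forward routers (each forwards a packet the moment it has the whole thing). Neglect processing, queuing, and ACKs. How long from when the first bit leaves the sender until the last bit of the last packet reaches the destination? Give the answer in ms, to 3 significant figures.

212 ms

Per-hop transmission t_tx = L/R = 52312/40900000 = 1.27902 ms.
Per-hop propagation t_prop = 5.88/300000000 = 1.96e-05 ms.
Pipeline fill: first packet needs 4·t_tx to clear all hops; remaining 162 packets each add one t_tx.
Total = (4+163-1)·t_tx + 4·t_prop = 166·1.27902 + 4·1.96e-05 = 212 ms.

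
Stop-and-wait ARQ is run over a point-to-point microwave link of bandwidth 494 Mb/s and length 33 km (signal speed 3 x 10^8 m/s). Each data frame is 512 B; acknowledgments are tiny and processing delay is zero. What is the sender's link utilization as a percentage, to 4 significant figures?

3.632 %

t_tx = L/R = 4096/494000000 = 8.2915e-06 s.
t_prop = 33000/300000000 = 0.00011 s; RTT = 0.00022 s.
Cycle = t_tx + RTT = 0.000228291 s.
Utilization = t_tx / cycle = 8.2915e-06/0.000228291 = 3.632 %.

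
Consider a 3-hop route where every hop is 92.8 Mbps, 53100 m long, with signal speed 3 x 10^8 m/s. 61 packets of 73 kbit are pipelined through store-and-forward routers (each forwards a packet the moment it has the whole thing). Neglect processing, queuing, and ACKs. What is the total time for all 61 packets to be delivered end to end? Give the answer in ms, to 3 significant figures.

Per-hop transmission t_tx = L/R = 73000/92800000 = 0.786638 ms.
Per-hop propagation t_prop = 53100/300000000 = 0.177 ms.
Pipeline fill: first packet needs 3·t_tx to clear all hops; remaining 60 packets each add one t_tx.
Total = (3+61-1)·t_tx + 3·t_prop = 63·0.786638 + 3·0.177 = 50.1 ms.

50.1 ms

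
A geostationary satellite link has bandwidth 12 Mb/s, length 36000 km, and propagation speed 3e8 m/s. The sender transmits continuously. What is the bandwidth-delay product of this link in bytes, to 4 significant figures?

Propagation delay = 36000000 / 300000000 = 0.12 s.
BDP = R × t_prop = 12000000 × 0.12 = 1440000 bits.
In bytes: 1440000/8 = 180000 bytes.

180000 bytes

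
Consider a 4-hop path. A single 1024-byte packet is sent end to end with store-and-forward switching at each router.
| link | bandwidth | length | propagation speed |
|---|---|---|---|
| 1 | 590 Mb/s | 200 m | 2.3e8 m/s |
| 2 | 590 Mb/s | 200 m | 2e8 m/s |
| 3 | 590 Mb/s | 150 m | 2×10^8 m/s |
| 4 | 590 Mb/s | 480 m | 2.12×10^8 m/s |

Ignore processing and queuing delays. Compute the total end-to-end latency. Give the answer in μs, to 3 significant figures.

60.4 μs

L = 1024 × 8 = 8192 bits.
Transmission delay per hop = L/R = 8192/590000000 = 13.8847 μs; 4 hops → 55.539 μs.
Propagation delays (d/s per hop): 0.869565, 1, 0.75, 2.26415 μs; sum = 4.88372 μs.
End-to-end = 60.4 μs.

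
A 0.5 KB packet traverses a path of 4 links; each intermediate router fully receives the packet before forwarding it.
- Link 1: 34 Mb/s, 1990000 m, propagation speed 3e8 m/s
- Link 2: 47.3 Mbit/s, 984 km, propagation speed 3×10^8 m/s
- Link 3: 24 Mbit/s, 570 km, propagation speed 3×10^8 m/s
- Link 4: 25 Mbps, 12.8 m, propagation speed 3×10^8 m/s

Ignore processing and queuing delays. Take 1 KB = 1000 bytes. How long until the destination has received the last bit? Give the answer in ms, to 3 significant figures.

L = 4000 bits.
Transmission delays (L/R per hop): 0.117647, 0.0845666, 0.166667, 0.16 ms; sum = 0.52888 ms.
Propagation delays (d/s per hop): 6.63333, 3.28, 1.9, 4.26667e-05 ms; sum = 11.8134 ms.
End-to-end = 12.3 ms.

12.3 ms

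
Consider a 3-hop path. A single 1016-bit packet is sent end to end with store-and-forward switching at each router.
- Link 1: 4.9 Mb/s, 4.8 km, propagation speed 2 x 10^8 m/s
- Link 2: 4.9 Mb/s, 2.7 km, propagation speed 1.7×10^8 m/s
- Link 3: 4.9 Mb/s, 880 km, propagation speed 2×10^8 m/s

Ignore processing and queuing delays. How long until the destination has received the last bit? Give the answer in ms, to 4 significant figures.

5.062 ms

Transmission delay per hop = L/R = 1016/4900000 = 0.207347 ms; 3 hops → 0.622041 ms.
Propagation delays (d/s per hop): 0.024, 0.0158824, 4.4 ms; sum = 4.43988 ms.
End-to-end = 5.062 ms.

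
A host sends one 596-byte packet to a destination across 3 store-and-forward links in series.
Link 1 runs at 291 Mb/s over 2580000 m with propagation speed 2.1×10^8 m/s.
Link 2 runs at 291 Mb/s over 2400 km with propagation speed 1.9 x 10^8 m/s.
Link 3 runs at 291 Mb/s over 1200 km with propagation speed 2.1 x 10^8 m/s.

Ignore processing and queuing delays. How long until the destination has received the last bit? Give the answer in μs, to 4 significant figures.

30680 μs

L = 596 × 8 = 4768 bits.
Transmission delay per hop = L/R = 4768/291000000 = 16.3849 μs; 3 hops → 49.1546 μs.
Propagation delays (d/s per hop): 12285.7, 12631.6, 5714.29 μs; sum = 30631.6 μs.
End-to-end = 30680 μs.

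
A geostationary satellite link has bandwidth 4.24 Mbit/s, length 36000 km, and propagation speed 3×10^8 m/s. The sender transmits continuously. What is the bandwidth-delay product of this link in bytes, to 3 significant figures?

63600 bytes

Propagation delay = 36000000 / 300000000 = 0.12 s.
BDP = R × t_prop = 4240000 × 0.12 = 508800 bits.
In bytes: 508800/8 = 63600 bytes.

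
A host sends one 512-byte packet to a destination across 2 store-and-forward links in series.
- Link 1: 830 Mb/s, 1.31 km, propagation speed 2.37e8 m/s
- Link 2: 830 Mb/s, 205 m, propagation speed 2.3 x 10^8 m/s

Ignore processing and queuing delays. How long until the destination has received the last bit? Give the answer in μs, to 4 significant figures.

16.29 μs

L = 512 × 8 = 4096 bits.
Transmission delay per hop = L/R = 4096/830000000 = 4.93494 μs; 2 hops → 9.86988 μs.
Propagation delays (d/s per hop): 5.52743, 0.891304 μs; sum = 6.41873 μs.
End-to-end = 16.29 μs.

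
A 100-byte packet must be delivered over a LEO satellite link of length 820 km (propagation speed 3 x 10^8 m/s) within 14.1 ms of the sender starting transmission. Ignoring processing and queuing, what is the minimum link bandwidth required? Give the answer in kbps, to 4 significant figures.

L = 800 bits.
Propagation delay = 820000 / 300000000 = 2.73333 ms.
Transmission budget = 14.1 − 2.73333 = 11.3667 ms.
R ≥ L / t_tx = 800 bits / 0.0113667 s = 70.38 kbps.

70.38 kbps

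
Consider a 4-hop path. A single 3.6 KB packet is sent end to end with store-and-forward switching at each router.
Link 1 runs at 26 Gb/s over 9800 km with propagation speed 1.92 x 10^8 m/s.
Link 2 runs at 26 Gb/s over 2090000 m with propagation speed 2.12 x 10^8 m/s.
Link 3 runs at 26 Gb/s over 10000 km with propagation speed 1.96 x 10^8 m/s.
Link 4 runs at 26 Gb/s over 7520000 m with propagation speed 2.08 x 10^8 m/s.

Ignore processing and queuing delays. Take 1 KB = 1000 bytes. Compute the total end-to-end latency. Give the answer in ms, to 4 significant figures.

L = 28800 bits.
Transmission delay per hop = L/R = 28800/26000000000 = 0.00110769 ms; 4 hops → 0.00443077 ms.
Propagation delays (d/s per hop): 51.0417, 9.85849, 51.0204, 36.1538 ms; sum = 148.074 ms.
End-to-end = 148.1 ms.

148.1 ms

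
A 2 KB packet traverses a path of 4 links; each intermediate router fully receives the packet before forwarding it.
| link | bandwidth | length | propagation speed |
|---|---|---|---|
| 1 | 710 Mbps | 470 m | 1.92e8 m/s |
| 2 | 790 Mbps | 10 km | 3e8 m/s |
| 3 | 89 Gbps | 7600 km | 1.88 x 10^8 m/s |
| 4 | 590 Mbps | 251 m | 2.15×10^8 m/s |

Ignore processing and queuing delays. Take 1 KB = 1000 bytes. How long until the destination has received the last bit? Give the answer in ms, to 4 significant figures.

L = 16000 bits.
Transmission delays (L/R per hop): 0.0225352, 0.0202532, 0.000179775, 0.0271186 ms; sum = 0.0700868 ms.
Propagation delays (d/s per hop): 0.00244792, 0.0333333, 40.4255, 0.00116744 ms; sum = 40.4625 ms.
End-to-end = 40.53 ms.

40.53 ms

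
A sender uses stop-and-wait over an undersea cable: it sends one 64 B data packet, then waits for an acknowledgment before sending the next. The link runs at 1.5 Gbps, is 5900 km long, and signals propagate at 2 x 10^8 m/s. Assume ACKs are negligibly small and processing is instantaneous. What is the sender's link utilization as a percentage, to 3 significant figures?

0.000579 %

t_tx = L/R = 512/1500000000 = 3.41333e-07 s.
t_prop = 5900000/200000000 = 0.0295 s; RTT = 0.059 s.
Cycle = t_tx + RTT = 0.0590003 s.
Utilization = t_tx / cycle = 3.41333e-07/0.0590003 = 0.000579 %.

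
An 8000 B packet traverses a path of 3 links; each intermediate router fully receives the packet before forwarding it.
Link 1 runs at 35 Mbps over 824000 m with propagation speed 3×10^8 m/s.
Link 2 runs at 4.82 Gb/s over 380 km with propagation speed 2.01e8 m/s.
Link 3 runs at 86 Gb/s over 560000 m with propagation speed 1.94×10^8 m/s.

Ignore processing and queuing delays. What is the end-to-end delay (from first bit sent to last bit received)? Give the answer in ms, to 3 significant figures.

L = 8000 × 8 = 64000 bits.
Transmission delays (L/R per hop): 1.82857, 0.013278, 0.000744186 ms; sum = 1.84259 ms.
Propagation delays (d/s per hop): 2.74667, 1.89055, 2.8866 ms; sum = 7.52381 ms.
End-to-end = 9.37 ms.

9.37 ms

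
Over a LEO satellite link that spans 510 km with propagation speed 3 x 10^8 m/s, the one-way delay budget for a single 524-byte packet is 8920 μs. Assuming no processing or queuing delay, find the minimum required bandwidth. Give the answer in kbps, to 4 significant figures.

580.6 kbps

L = 4192 bits.
Propagation delay = 510000 / 300000000 = 1700 μs.
Transmission budget = 8920 − 1700 = 7220 μs.
R ≥ L / t_tx = 4192 bits / 0.00722 s = 580.6 kbps.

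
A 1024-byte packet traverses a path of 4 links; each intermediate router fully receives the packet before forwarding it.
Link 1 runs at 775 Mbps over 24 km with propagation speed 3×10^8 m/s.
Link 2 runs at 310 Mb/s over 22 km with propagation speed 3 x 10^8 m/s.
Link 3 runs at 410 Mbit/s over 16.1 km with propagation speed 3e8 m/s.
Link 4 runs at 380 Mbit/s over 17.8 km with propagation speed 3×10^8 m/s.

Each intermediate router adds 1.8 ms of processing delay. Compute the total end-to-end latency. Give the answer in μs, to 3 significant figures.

L = 1024 × 8 = 8192 bits.
Transmission delays (L/R per hop): 10.5703, 26.4258, 19.9805, 21.5579 μs; sum = 78.5345 μs.
Propagation delays (d/s per hop): 80, 73.3333, 53.6667, 59.3333 μs; sum = 266.333 μs.
Processing at 3 router(s): 3 × 1.8 ms = 5400 μs.
End-to-end = 5740 μs.

5740 μs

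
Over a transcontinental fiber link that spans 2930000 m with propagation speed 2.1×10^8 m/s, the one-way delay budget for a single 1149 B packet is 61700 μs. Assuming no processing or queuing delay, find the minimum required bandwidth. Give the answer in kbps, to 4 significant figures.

192.5 kbps

L = 9192 bits.
Propagation delay = 2930000 / 210000000 = 13952.4 μs.
Transmission budget = 61700 − 13952.4 = 47747.6 μs.
R ≥ L / t_tx = 9192 bits / 0.0477476 s = 192.5 kbps.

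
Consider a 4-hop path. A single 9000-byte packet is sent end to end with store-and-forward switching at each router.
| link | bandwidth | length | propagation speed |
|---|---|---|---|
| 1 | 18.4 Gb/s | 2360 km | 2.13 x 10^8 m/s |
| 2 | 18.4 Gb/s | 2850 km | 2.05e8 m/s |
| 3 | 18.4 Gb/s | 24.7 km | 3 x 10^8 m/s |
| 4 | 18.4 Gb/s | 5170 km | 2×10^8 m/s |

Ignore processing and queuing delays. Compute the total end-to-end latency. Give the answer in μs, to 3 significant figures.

50900 μs

L = 9000 × 8 = 72000 bits.
Transmission delay per hop = L/R = 72000/18400000000 = 3.91304 μs; 4 hops → 15.6522 μs.
Propagation delays (d/s per hop): 11079.8, 13902.4, 82.3333, 25850 μs; sum = 50914.6 μs.
End-to-end = 50900 μs.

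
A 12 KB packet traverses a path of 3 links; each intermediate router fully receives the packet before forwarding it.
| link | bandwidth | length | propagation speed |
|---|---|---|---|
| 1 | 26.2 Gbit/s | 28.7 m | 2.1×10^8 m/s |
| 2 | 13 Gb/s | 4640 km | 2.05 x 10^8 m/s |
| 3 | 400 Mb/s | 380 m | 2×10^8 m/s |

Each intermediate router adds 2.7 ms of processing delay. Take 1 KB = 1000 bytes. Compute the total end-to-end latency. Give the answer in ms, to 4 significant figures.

L = 96000 bits.
Transmission delays (L/R per hop): 0.00366412, 0.00738462, 0.24 ms; sum = 0.251049 ms.
Propagation delays (d/s per hop): 0.000136667, 22.6341, 0.0019 ms; sum = 22.6362 ms.
Processing at 2 router(s): 2 × 2.7 ms = 5.4 ms.
End-to-end = 28.29 ms.

28.29 ms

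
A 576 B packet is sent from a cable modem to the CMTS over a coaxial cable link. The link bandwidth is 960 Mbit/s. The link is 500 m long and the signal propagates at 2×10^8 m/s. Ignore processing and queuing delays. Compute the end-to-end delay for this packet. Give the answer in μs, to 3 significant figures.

7.30 μs

L = 576 × 8 = 4608 bits.
Transmission delay = L/R = 4608 / 960000000 = 4.8 μs.
Propagation delay = d/s = 500 m / 200000000 m/s = 2.5 μs.
Total = 7.30 μs.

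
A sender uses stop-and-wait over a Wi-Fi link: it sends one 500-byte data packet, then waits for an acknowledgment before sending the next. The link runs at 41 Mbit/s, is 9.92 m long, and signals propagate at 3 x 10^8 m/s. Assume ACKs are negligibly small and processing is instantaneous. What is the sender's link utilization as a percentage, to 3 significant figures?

t_tx = L/R = 4000/41000000 = 9.7561e-05 s.
t_prop = 9.92/300000000 = 3.30667e-08 s; RTT = 6.61333e-08 s.
Cycle = t_tx + RTT = 9.76271e-05 s.
Utilization = t_tx / cycle = 9.7561e-05/9.76271e-05 = 99.9 %.

99.9 %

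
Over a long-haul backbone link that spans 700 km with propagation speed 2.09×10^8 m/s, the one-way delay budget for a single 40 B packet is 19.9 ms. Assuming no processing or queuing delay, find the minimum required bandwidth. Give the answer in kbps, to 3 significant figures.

19.3 kbps

L = 320 bits.
Propagation delay = 700000 / 209000000 = 3.34928 ms.
Transmission budget = 19.9 − 3.34928 = 16.5507 ms.
R ≥ L / t_tx = 320 bits / 0.0165507 s = 19.3 kbps.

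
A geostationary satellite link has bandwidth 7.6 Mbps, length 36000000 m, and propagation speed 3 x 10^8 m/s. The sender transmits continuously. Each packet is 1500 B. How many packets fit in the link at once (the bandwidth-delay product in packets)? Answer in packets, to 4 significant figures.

Propagation delay = 36000000 / 300000000 = 0.12 s.
BDP = R × t_prop = 7600000 × 0.12 = 912000 bits.
In packets of 12000 bits: 76.00 packets.

76.00 packets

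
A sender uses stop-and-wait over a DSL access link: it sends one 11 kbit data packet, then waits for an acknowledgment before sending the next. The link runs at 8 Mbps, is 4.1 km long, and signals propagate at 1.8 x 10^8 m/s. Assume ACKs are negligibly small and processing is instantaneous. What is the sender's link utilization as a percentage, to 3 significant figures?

96.8 %

t_tx = L/R = 11000/8000000 = 0.001375 s.
t_prop = 4100/180000000 = 2.27778e-05 s; RTT = 4.55556e-05 s.
Cycle = t_tx + RTT = 0.00142056 s.
Utilization = t_tx / cycle = 0.001375/0.00142056 = 96.8 %.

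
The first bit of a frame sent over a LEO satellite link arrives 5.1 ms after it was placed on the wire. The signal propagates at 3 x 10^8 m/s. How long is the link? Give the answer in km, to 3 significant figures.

d = s × t_prop = 300000000 × 0.0051 = 1530 km.

1530 km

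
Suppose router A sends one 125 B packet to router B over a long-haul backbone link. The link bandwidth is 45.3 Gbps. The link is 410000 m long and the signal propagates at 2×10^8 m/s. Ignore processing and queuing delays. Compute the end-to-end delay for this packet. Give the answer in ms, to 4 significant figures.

L = 125 × 8 = 1000 bits.
Transmission delay = L/R = 1000 / 45300000000 = 2.20751e-05 ms.
Propagation delay = d/s = 410000 m / 200000000 m/s = 2.05 ms.
Total = 2.050 ms.

2.050 ms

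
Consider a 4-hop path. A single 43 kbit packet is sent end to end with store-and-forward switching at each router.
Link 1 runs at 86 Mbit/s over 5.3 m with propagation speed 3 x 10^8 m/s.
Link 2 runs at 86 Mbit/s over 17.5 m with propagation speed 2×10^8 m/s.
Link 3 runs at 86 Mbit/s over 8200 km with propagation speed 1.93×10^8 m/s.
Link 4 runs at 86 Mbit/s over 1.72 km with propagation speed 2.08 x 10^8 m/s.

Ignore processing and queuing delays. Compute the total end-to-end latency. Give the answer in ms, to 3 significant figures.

44.5 ms

L = 43000 bits.
Transmission delay per hop = L/R = 43000/86000000 = 0.5 ms; 4 hops → 2 ms.
Propagation delays (d/s per hop): 1.76667e-05, 8.75e-05, 42.487, 0.00826923 ms; sum = 42.4954 ms.
End-to-end = 44.5 ms.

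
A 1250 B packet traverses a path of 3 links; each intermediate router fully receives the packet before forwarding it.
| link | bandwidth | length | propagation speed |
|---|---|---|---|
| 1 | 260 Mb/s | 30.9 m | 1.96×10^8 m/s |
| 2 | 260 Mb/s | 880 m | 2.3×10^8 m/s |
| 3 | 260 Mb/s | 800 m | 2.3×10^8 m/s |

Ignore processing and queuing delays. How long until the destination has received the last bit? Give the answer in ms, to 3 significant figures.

L = 1250 × 8 = 10000 bits.
Transmission delay per hop = L/R = 10000/260000000 = 0.0384615 ms; 3 hops → 0.115385 ms.
Propagation delays (d/s per hop): 0.000157653, 0.00382609, 0.00347826 ms; sum = 0.007462 ms.
End-to-end = 0.123 ms.

0.123 ms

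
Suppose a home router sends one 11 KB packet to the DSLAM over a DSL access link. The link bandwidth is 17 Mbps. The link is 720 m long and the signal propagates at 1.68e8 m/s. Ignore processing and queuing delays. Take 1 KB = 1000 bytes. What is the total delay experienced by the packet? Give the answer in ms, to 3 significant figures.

5.18 ms

L = 88000 bits.
Transmission delay = L/R = 88000 / 17000000 = 5.17647 ms.
Propagation delay = d/s = 720 m / 168000000 m/s = 0.00428571 ms.
Total = 5.18 ms.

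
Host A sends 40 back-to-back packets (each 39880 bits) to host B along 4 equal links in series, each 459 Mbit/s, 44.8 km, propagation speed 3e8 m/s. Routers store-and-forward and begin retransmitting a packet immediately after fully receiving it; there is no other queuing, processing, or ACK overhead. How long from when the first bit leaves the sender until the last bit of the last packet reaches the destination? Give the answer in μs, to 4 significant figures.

Per-hop transmission t_tx = L/R = 39880/459000000 = 86.8845 μs.
Per-hop propagation t_prop = 44800/300000000 = 149.333 μs.
Pipeline fill: first packet needs 4·t_tx to clear all hops; remaining 39 packets each add one t_tx.
Total = (4+40-1)·t_tx + 4·t_prop = 43·86.8845 + 4·149.333 = 4333 μs.

4333 μs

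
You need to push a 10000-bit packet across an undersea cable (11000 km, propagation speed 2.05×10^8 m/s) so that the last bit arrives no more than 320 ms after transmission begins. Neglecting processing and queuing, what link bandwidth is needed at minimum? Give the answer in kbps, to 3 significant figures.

Propagation delay = 11000000 / 2.05e+08 = 53.6585 ms.
Transmission budget = 320 − 53.6585 = 266.341 ms.
R ≥ L / t_tx = 10000 bits / 0.266341 s = 37.5 kbps.

37.5 kbps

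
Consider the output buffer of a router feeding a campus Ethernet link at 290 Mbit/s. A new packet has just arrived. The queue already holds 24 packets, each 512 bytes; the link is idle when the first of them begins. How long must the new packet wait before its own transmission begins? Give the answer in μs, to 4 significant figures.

Each queued packet: L/R = 4096/290000000 = 14.1241 μs.
24 queued → 338.979 μs.
Queuing delay = 339.0 μs.

339.0 μs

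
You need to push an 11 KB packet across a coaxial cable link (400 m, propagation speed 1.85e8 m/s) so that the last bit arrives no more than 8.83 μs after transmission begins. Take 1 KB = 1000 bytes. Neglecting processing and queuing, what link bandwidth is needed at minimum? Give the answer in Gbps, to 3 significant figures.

13.2 Gbps

L = 88000 bits.
Propagation delay = 400 / 185000000 = 2.16216 μs.
Transmission budget = 8.83 − 2.16216 = 6.66784 μs.
R ≥ L / t_tx = 88000 bits / 6.66784e-06 s = 13.2 Gbps.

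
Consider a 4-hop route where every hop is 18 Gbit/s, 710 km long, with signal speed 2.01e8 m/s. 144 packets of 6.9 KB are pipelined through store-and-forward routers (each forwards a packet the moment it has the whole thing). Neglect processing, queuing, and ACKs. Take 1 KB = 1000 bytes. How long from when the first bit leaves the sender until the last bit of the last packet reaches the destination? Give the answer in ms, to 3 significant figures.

Per-hop transmission t_tx = L/R = 55200/18000000000 = 0.00306667 ms.
Per-hop propagation t_prop = 710000/2.01e+08 = 3.53234 ms.
Pipeline fill: first packet needs 4·t_tx to clear all hops; remaining 143 packets each add one t_tx.
Total = (4+144-1)·t_tx + 4·t_prop = 147·0.00306667 + 4·3.53234 = 14.6 ms.

14.6 ms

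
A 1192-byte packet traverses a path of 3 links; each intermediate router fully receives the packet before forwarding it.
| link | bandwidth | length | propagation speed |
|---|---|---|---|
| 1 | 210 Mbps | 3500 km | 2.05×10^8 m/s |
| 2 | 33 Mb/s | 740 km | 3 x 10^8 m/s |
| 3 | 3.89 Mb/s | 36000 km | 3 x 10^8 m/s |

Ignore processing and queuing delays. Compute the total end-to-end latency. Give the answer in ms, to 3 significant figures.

L = 1192 × 8 = 9536 bits.
Transmission delays (L/R per hop): 0.0454095, 0.28897, 2.45141 ms; sum = 2.78579 ms.
Propagation delays (d/s per hop): 17.0732, 2.46667, 120 ms; sum = 139.54 ms.
End-to-end = 142 ms.

142 ms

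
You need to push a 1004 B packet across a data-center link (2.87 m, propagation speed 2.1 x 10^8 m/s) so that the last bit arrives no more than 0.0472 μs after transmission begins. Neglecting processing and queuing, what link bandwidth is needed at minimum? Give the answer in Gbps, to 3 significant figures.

240 Gbps

L = 8032 bits.
Propagation delay = 2.87 / 210000000 = 0.0136667 μs.
Transmission budget = 0.0472 − 0.0136667 = 0.0335333 μs.
R ≥ L / t_tx = 8032 bits / 3.35333e-08 s = 240 Gbps.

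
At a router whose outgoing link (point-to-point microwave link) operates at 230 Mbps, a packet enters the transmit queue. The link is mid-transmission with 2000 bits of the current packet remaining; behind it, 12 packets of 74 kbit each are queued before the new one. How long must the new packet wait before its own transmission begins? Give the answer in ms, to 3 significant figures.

Each queued packet: L/R = 74000/230000000 = 0.321739 ms.
12 queued → 3.86087 ms.
Plus remaining 2000 bits of current packet: 0.00869565 ms.
Queuing delay = 3.87 ms.

3.87 ms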